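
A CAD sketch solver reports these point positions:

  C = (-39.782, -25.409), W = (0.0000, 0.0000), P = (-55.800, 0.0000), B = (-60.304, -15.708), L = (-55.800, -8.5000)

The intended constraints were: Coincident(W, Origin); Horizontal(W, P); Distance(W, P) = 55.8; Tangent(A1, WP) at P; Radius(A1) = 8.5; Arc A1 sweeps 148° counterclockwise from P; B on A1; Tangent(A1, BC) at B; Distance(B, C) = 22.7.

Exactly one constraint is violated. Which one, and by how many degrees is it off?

Tangent(A1, BC) at B — off by 6.70°.

W = (0.00, 0.00) ✓; W.y = 0.00, P.y = 0.00 ✓; |WP| = 55.80 ✓; ∠(LP, PW) = 90.00° ✓; |LP| = 8.500 ✓; bearing(L→B) − bearing(L→P) = 148.0° ✓; |LB| = 8.499 ✓; ∠(LB, BC) = 83.30° ✗; |BC| = 22.70 ✓.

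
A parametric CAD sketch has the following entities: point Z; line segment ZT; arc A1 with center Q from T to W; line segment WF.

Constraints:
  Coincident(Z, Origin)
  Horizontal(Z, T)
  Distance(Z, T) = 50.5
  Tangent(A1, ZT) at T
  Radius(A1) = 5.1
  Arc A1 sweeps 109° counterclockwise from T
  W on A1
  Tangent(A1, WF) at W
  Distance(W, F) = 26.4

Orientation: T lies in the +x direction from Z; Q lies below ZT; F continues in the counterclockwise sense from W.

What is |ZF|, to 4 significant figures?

62.86

Z is at the origin; Z and T share the same y with |ZT| = 50.5 and T on the +x side, so T = (50.50, 0.000). A1 meets ZT tangentially, so QT is at right angles to ZT, so Q = T + (0, -5.1) = (50.50, -5.100). On A1, T sits at bearing 90° from Q; a 109° counterclockwise sweep puts W at bearing 199°, so W = Q + 5.1·(cos 199°, sin 199°) = (45.68, -6.760). Since A1 is tangent to WF there, QW ⟂ WF, so WF runs along (−sin 199°, cos 199°); with |WF| = 26.4, F = (54.27, -31.72). Then |ZF| = |F − Z| = 62.86.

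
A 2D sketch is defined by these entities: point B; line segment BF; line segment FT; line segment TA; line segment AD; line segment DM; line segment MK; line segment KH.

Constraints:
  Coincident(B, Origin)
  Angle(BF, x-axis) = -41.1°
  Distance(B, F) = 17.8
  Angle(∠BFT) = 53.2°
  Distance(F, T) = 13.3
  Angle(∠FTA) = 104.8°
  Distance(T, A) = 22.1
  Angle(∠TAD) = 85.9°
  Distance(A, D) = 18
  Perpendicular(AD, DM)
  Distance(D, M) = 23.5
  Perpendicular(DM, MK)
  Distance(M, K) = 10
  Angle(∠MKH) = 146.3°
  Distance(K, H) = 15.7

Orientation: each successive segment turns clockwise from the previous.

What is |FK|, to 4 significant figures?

6.726

The perpendicularity gives DM at right angles to AD, so DM runs at -67.20°; with |DM| = 23.5, M = (16.11, -9.469). DM ⟂ MK, so MK runs at -157.2°; with |MK| = 10.0, K = (6.892, -13.34). Then |FK| = |K − F| = 6.726.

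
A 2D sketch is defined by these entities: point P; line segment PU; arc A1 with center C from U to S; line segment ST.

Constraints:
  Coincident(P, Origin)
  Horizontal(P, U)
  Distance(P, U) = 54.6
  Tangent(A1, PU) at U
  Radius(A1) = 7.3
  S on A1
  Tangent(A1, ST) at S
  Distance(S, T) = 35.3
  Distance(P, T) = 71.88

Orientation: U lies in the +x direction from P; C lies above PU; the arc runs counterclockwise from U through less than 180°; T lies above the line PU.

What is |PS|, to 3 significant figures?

62.4

Checks: ∠(CU, UP) = 90.00° ✓; |CS| = 7.300 ✓; ∠(CS, ST) = 90.00° ✓; |ST| = 35.30 ✓; |PT| = 71.88 ✓.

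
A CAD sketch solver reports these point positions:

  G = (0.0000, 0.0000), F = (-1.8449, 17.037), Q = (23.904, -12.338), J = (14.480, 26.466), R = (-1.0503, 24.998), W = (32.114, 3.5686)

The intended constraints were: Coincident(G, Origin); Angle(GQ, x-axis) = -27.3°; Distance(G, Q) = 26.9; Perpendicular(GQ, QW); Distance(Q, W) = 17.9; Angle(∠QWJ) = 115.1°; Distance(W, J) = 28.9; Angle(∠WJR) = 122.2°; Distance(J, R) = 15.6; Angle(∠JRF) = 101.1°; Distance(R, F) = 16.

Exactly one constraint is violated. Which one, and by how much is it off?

Distance(R, F) = 16 — off by 8.00.

G = (0.00, 0.00) ✓; GQ at -27.30° ✓; |GQ| = 26.90 ✓; ∠(GQ, QW) = 90.00° ✓; |QW| = 17.90 ✓; ∠QWJ = 115.1° ✓; |WJ| = 28.90 ✓; ∠WJR = 122.2° ✓; |JR| = 15.60 ✓; ∠JRF = 101.1° ✓; |RF| = 8.001 ✗.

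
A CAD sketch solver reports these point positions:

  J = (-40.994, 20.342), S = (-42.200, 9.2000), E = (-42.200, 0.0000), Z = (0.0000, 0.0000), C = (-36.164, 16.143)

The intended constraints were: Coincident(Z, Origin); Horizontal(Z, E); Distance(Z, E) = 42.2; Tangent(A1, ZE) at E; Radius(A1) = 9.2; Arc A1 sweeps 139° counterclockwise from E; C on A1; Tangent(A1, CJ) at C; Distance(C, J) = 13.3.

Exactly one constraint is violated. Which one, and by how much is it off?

Distance(C, J) = 13.3 — off by 6.90.

Z = (0.00, 0.00) ✓; Z.y = 0.00, E.y = 0.00 ✓; |ZE| = 42.20 ✓; ∠(SE, EZ) = 90.00° ✓; |SE| = 9.200 ✓; bearing(S→C) − bearing(S→E) = 139.0° ✓; |SC| = 9.200 ✓; ∠(SC, CJ) = 90.00° ✓; |CJ| = 6.400 ✗.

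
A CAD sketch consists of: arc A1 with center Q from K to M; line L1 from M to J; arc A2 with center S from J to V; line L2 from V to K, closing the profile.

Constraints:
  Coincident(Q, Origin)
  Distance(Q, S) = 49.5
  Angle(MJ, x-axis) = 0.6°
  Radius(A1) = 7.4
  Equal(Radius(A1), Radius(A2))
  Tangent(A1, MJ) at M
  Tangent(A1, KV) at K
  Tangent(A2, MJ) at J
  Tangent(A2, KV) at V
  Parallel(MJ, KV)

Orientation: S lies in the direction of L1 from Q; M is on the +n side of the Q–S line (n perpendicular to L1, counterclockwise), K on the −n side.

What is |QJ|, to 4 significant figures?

50.05

Tangency of A1 to both parallel lines with radius 7.4 puts M and K at Q ± 7.4·n: M = (-0.07749, 7.400), K = (0.07749, -7.400). Equal radii place J and V the same way about S: J = S + 7.4·n = (49.42, 7.918), V = S − 7.4·n = (49.57, -6.881). Then |QJ| = |J − Q| = 50.05.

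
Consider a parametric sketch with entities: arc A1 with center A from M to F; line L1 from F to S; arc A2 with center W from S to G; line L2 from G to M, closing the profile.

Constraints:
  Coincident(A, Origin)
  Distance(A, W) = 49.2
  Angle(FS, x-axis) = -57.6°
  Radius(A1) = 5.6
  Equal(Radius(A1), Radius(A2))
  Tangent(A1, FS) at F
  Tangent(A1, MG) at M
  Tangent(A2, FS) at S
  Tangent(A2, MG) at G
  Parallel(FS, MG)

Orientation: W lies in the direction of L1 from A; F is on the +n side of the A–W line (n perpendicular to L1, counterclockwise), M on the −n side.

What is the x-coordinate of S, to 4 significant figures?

31.09

The slot axis is L1's direction at -57.6°, so u = (cos -57.6°, sin -57.6°) = (0.5358, -0.8443) and n = (−sin -57.6°, cos -57.6°) = (0.8443, 0.5358). A is at the origin and W lies 49.2 along u from A, so W = 49.2·u = (26.36, -41.54). Tangency of A1 to both parallel lines with radius 5.6 puts F and M at A ± 5.6·n: F = (4.728, 3.001), M = (-4.728, -3.001). Equal radii place S and G the same way about W: S = W + 5.6·n = (31.09, -38.54), G = W − 5.6·n = (21.63, -44.54). So S.x = 31.09.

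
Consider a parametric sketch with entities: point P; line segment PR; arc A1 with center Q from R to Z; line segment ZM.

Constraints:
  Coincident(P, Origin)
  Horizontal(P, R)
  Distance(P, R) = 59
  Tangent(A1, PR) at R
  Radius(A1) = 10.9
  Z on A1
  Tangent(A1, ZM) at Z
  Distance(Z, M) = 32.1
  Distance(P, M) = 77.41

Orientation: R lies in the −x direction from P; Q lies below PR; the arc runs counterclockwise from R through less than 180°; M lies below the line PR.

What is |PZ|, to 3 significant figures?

70.9

P is at the origin; P and R share the same y with |PR| = 59.0 and R on the −x side, so R = (-59.0, 0.00). Since A1 is tangent to PR there, QR ⟂ PR, so Q = R + (0, -10.9) = (-59.0, -10.9). Since QZ ⟂ ZM (tangency), |QM| = √(10.9² + 32.1²) = 33.9 regardless of where Z sits on A1. So M lies on both circle(P, 77.41) and circle(Q, 33.9); the below-PR intersection is M = (-63.3, -44.5). Z is the foot of the tangent from M: Z = (-69.7, -13.1).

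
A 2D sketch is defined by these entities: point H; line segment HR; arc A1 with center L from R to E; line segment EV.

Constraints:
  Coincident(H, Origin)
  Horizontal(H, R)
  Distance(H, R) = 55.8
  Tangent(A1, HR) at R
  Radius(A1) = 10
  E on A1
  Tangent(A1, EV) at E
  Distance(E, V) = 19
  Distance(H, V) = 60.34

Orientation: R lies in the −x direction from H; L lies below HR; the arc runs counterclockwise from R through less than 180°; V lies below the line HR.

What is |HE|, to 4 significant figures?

65.65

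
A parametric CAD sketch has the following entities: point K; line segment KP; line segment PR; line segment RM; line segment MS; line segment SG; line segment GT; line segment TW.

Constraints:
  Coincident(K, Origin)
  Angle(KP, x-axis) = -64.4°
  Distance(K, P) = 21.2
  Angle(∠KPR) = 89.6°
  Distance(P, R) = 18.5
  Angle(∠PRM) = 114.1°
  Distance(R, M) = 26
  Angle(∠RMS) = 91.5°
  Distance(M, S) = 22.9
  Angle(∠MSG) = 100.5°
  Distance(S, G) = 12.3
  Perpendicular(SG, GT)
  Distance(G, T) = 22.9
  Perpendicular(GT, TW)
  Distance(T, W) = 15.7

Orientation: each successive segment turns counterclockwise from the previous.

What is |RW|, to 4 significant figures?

25.16

K is at the origin; KP runs at -64.4° with length 21.2, so P = (9.160, -19.12). ∠KPR = 89.6° gives PR at 26.00° from the x-axis; with |PR| = 18.5, R = (25.79, -11.01). ∠PRM = 114.1° gives RM at 91.90° from the x-axis; with |RM| = 26.0, M = (24.93, 14.98). ∠RMS = 91.5° gives MS at -179.6° from the x-axis; with |MS| = 22.9, S = (2.026, 14.82). ∠MSG = 100.5° gives SG at -100.1° from the x-axis; with |SG| = 12.3, G = (-0.1306, 2.707). SG ⟂ GT, so GT runs at -10.10°; with |GT| = 22.9, T = (22.41, -1.308). The perpendicularity gives TW at right angles to GT, so TW runs at 79.90°; with |TW| = 15.7, W = (25.17, 14.15). Then |RW| = |W − R| = 25.16.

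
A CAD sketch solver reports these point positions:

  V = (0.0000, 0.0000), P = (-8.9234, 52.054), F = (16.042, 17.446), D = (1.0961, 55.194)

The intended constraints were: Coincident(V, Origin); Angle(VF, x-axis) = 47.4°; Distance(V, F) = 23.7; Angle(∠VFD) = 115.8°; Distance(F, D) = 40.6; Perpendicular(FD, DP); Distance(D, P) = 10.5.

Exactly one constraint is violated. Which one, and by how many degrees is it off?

Perpendicular(FD, DP) — off by 4.20°.

V = (0.00, 0.00) ✓; VF at 47.40° ✓; |VF| = 23.70 ✓; ∠VFD = 115.8° ✓; |FD| = 40.60 ✓; ∠(FD, DP) = 85.80° ✗; |DP| = 10.50 ✓.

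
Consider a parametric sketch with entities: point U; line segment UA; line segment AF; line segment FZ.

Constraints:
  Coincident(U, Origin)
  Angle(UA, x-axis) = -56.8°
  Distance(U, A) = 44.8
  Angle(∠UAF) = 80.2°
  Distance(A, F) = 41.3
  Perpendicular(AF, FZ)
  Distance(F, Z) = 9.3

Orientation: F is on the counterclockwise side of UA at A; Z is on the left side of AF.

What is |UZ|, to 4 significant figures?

48.46

U is at the origin; UA runs at -56.8° with length 44.8, so A = 44.8·(cos -56.8°, sin -56.8°) = (24.53, -37.49). ∠UAF = 80.2°, so AF runs at -56.8° + (180° − 80.2°) = 43.00° from the x-axis; with |AF| = 41.3, F = A + 41.3·(cos 43.00°, sin 43.00°) = (54.74, -9.321). AF is perpendicular to FZ; with |FZ| = 9.3 on the left of AF, Z = F + 9.3·(-0.6820, 0.7314) = (48.39, -2.519). Then |UZ| = |Z − U| = 48.46.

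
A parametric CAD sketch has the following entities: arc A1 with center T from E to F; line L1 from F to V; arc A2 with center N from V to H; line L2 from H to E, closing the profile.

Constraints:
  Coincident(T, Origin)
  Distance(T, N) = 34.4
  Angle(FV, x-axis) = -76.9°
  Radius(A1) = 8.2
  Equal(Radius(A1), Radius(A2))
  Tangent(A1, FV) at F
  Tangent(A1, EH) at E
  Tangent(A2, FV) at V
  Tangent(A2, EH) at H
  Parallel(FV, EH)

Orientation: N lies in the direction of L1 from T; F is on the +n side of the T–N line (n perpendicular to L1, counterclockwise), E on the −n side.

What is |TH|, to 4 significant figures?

35.36

Tangency of A1 to both parallel lines with radius 8.2 puts F and E at T ± 8.2·n: F = (7.987, 1.859), E = (-7.987, -1.859). Equal radii place V and H the same way about N: V = N + 8.2·n = (15.78, -31.65), H = N − 8.2·n = (-0.1898, -35.36). Then |TH| = |H − T| = 35.36.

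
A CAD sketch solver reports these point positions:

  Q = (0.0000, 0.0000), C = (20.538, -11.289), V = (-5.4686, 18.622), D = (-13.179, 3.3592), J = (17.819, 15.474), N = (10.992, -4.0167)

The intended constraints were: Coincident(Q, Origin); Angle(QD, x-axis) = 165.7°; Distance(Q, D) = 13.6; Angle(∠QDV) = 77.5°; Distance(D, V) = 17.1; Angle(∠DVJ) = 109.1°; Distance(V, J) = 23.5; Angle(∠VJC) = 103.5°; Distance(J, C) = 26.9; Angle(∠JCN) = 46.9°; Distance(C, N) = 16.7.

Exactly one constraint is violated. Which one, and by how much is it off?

Distance(C, N) = 16.7 — off by 4.70.

Q = (0.00, 0.00) ✓; QD at 165.7° ✓; |QD| = 13.60 ✓; ∠QDV = 77.50° ✓; |DV| = 17.10 ✓; ∠DVJ = 109.1° ✓; |VJ| = 23.50 ✓; ∠VJC = 103.5° ✓; |JC| = 26.90 ✓; ∠JCN = 46.90° ✓; |CN| = 12.00 ✗.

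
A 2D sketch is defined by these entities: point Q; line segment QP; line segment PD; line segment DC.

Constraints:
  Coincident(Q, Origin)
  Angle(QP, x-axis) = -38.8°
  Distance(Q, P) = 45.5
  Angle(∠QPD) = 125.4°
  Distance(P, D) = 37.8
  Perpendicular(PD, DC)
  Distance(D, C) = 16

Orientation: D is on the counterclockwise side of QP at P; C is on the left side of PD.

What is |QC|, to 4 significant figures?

67.53

Q is at the origin; QP runs at -38.8° with length 45.5, so P = 45.5·(cos -38.8°, sin -38.8°) = (35.46, -28.51). ∠QPD = 125.4°, so PD runs at -38.8° + (180° − 125.4°) = 15.80° from the x-axis; with |PD| = 37.8, D = P + 37.8·(cos 15.80°, sin 15.80°) = (71.83, -18.22). The perpendicularity gives DC at right angles to PD; with |DC| = 16.0 on the left of PD, C = D + 16.0·(-0.2723, 0.9622) = (67.48, -2.823). Then |QC| = |C − Q| = 67.53.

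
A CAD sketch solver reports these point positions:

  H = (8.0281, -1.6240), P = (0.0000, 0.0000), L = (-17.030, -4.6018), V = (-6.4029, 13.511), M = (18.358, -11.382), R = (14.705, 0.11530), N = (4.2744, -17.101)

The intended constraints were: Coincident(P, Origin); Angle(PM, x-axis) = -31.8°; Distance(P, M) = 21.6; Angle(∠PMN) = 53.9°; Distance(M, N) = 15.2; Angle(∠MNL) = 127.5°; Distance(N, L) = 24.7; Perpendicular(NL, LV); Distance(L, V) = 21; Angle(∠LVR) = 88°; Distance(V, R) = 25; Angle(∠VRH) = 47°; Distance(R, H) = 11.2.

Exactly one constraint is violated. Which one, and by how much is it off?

Distance(R, H) = 11.2 — off by 4.30.

P = (0.00, 0.00) ✓; PM at -31.80° ✓; |PM| = 21.60 ✓; ∠PMN = 53.90° ✓; |MN| = 15.20 ✓; ∠MNL = 127.5° ✓; |NL| = 24.70 ✓; ∠(NL, LV) = 90.00° ✓; |LV| = 21.00 ✓; ∠LVR = 88.00° ✓; |VR| = 25.00 ✓; ∠VRH = 47.00° ✓; |RH| = 6.900 ✗.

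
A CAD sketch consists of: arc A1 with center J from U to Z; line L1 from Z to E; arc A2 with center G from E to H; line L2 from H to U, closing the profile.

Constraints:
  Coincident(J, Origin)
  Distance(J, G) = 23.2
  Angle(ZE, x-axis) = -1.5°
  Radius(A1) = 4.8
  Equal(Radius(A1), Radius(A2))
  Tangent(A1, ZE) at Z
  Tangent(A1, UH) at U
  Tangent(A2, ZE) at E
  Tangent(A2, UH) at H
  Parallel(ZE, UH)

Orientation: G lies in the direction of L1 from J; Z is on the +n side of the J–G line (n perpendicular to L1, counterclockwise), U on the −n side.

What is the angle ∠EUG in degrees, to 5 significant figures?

10.790°

The slot axis is L1's direction at -1.5°, so u = (cos -1.5°, sin -1.5°) = (0.99966, -0.026177) and n = (−sin -1.5°, cos -1.5°) = (0.026177, 0.99966). J is at the origin and G lies 23.2 along u from J, so G = 23.2·u = (23.192, -0.60731). Tangency of A1 to both parallel lines with radius 4.8 puts Z and U at J ± 4.8·n: Z = (0.12565, 4.7984), U = (-0.12565, -4.7984). Equal radii place E and H the same way about G: E = G + 4.8·n = (23.318, 4.1910), H = G − 4.8·n = (23.066, -5.4057). Then cos ∠EUG = UE·UG / (|UE||UG|), giving 10.790°.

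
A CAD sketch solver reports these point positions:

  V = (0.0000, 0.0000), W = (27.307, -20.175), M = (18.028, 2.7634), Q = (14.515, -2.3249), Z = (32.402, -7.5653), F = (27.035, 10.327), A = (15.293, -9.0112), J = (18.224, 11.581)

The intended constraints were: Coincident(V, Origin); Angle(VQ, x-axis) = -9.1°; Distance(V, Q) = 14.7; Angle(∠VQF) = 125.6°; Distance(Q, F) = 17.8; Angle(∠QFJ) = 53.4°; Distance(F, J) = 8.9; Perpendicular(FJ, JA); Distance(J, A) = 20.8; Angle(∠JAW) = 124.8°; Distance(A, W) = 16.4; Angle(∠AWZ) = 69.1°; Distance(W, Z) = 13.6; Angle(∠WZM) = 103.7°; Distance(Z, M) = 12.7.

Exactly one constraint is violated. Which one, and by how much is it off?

Distance(Z, M) = 12.7 — off by 5.00.

V = (0.00, 0.00) ✓; VQ at -9.100° ✓; |VQ| = 14.70 ✓; ∠VQF = 125.6° ✓; |QF| = 17.80 ✓; ∠QFJ = 53.40° ✓; |FJ| = 8.900 ✓; ∠(FJ, JA) = 90.00° ✓; |JA| = 20.80 ✓; ∠JAW = 124.8° ✓; |AW| = 16.40 ✓; ∠AWZ = 69.10° ✓; |WZ| = 13.60 ✓; ∠WZM = 103.7° ✓; |ZM| = 17.70 ✗.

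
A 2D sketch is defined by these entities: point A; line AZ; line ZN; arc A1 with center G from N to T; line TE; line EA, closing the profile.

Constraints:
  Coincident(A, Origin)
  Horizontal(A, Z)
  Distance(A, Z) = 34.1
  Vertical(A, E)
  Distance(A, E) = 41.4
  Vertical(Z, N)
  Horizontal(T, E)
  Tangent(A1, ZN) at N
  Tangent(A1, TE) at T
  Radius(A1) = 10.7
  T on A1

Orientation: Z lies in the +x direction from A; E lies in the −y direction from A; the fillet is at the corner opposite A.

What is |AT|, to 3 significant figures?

47.6

A is at the origin; AZ is horizontal with |AZ| = 34.1 and Z on the +x side, so Z = (34.1, 0.00). AE is vertical with |AE| = 41.4 and E on the −y side, so E = (0.00, -41.4). The virtual corner opposite A is at (34.1, -41.4). Since A1 is tangent to ZN there, GN ⟂ ZN and the tangent condition forces GT to be normal to TE, with radius 10.7, so the center G sits 10.7 in from both sides at G = (23.4, -30.7). That places the tangent points at N = (34.1, -30.7) on ZN and T = (23.4, -41.4) on TE. Then |AT| = |T − A| = 47.6.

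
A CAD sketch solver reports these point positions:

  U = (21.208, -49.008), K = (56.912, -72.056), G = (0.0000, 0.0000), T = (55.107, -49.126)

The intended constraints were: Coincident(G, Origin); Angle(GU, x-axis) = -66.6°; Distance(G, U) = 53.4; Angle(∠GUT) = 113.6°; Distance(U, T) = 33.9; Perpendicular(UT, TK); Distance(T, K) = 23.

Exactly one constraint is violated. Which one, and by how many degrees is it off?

Perpendicular(UT, TK) — off by 4.70°.

G = (0.00, 0.00) ✓; GU at -66.60° ✓; |GU| = 53.40 ✓; ∠GUT = 113.6° ✓; |UT| = 33.90 ✓; ∠(UT, TK) = 85.30° ✗; |TK| = 23.00 ✓.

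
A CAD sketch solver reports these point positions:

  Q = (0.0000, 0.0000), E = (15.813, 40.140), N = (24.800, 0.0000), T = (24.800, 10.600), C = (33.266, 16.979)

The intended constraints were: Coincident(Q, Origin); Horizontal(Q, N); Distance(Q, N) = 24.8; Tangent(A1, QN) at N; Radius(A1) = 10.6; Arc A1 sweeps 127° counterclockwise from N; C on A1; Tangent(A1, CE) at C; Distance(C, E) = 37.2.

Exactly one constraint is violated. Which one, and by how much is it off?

Distance(C, E) = 37.2 — off by 8.20.

Q = (0.00, 0.00) ✓; Q.y = 0.00, N.y = 0.00 ✓; |QN| = 24.80 ✓; ∠(TN, NQ) = 90.00° ✓; |TN| = 10.60 ✓; bearing(T→C) − bearing(T→N) = 127.0° ✓; |TC| = 10.60 ✓; ∠(TC, CE) = 90.00° ✓; |CE| = 29.00 ✗.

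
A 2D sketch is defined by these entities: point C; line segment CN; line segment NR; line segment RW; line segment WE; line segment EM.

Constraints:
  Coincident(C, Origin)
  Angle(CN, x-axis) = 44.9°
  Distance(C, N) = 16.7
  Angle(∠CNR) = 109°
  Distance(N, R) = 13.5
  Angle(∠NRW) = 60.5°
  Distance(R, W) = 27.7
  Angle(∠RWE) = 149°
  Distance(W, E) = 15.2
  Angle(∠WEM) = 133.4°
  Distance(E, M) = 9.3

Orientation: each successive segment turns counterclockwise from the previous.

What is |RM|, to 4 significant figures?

45.95

∠RWE = 149.0° gives WE at -93.60° from the x-axis; with |WE| = 15.2, E = (-10.75, -14.04). ∠WEM = 133.4° gives EM at -47.00° from the x-axis; with |EM| = 9.3, M = (-4.409, -20.84). Then |RM| = |M − R| = 45.95.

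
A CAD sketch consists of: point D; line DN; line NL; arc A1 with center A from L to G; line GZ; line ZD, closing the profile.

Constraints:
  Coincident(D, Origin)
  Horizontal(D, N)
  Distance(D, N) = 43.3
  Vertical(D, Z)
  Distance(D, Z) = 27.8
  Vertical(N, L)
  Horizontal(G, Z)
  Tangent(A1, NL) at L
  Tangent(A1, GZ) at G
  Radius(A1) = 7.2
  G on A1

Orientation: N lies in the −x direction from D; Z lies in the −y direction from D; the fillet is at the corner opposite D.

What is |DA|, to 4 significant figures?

41.56

D and Z share the same x with |DZ| = 27.8 and Z on the −y side, so Z = (0.000, -27.80). The virtual corner opposite D is at (-43.30, -27.80). Since A1 is tangent to NL there, AL ⟂ NL and tangency of A1 to GZ means the radius AG is perpendicular to GZ, with radius 7.2, so the center A sits 7.2 in from both sides at A = (-36.10, -20.60). Then |DA| = |A − D| = 41.56.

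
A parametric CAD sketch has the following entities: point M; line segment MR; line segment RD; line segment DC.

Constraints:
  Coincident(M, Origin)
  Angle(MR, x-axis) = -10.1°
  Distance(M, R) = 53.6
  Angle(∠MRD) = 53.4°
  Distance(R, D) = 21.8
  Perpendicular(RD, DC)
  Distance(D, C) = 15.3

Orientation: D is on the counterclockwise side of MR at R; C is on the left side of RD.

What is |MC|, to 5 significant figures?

29.533

∠MRD = 53.4°, so RD runs at -10.1° + (180° − 53.4°) = 116.50° from the x-axis; with |RD| = 21.8, D = R + 21.8·(cos 116.50°, sin 116.50°) = (43.042, 10.110). RD ⟂ DC; with |DC| = 15.3 on the left of RD, C = D + 15.3·(-0.89493, -0.44620) = (29.350, 3.2831). Then |MC| = |C − M| = 29.533.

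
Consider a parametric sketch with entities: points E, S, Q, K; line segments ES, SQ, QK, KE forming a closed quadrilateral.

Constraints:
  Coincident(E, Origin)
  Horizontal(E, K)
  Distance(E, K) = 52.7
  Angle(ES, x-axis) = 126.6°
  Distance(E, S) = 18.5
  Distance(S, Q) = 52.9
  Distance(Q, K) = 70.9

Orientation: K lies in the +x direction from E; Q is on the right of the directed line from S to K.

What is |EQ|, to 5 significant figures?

38.590

Checks: |SQ| = 52.90 ✓; |QK| = 70.90 ✓.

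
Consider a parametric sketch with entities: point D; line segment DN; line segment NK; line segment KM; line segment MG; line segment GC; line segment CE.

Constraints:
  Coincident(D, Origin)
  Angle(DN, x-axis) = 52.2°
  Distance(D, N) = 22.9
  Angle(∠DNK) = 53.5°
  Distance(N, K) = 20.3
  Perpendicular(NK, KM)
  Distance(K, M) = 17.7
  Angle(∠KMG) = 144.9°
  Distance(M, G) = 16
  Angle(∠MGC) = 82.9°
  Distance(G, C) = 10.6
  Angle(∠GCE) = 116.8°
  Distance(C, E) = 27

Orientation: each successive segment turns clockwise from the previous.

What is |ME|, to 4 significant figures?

22.36

D is at the origin; DN runs at 52.2° with length 22.9, so N = (14.04, 18.09). ∠DNK = 53.5° gives NK at -74.30° from the x-axis; with |NK| = 20.3, K = (19.53, -1.448). NK ⟂ KM, so KM runs at -164.3°; with |KM| = 17.7, M = (2.489, -6.238). ∠KMG = 144.9° gives MG at 160.6° from the x-axis; with |MG| = 16.0, G = (-12.60, -0.9231). ∠MGC = 82.9° gives GC at 63.50° from the x-axis; with |GC| = 10.6, C = (-7.873, 8.563). ∠GCE = 116.8° gives CE at 0.3000° from the x-axis; with |CE| = 27.0, E = (19.13, 8.705). Then |ME| = |E − M| = 22.36.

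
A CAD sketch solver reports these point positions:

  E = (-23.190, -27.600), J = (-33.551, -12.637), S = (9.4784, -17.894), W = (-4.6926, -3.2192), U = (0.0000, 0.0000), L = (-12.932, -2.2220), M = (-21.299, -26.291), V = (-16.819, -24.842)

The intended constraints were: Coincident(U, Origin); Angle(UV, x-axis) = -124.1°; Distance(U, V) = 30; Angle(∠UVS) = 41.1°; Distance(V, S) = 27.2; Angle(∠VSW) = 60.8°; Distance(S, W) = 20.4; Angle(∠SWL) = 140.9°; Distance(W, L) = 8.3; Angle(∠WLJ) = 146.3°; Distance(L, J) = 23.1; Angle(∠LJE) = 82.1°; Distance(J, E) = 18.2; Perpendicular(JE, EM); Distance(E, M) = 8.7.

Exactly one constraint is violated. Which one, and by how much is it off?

Distance(E, M) = 8.7 — off by 6.40.

U = (0.00, 0.00) ✓; UV at -124.1° ✓; |UV| = 30.00 ✓; ∠UVS = 41.10° ✓; |VS| = 27.20 ✓; ∠VSW = 60.80° ✓; |SW| = 20.40 ✓; ∠SWL = 140.9° ✓; |WL| = 8.300 ✓; ∠WLJ = 146.3° ✓; |LJ| = 23.10 ✓; ∠LJE = 82.10° ✓; |JE| = 18.20 ✓; ∠(JE, EM) = 89.99° ✓; |EM| = 2.300 ✗.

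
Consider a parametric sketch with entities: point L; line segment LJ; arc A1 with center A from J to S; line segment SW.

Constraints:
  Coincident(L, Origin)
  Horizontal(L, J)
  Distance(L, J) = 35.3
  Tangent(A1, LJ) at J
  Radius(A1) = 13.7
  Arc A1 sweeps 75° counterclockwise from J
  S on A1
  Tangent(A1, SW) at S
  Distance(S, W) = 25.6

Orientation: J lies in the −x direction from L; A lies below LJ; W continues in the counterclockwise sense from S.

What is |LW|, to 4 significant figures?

65.26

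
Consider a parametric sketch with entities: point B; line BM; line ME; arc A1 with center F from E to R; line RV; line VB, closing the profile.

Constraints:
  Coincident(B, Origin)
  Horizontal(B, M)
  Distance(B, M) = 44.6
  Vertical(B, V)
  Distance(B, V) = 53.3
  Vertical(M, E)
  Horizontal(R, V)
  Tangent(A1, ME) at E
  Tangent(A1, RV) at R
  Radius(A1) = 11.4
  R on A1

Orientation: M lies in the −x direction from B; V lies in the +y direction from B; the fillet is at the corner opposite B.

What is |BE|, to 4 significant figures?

61.19

The virtual corner opposite B is at (-44.60, 53.30). A1 meets ME tangentially, so FE is at right angles to ME and A1 meets RV tangentially, so FR is at right angles to RV, with radius 11.4, so the center F sits 11.4 in from both sides at F = (-33.20, 41.90). That places the tangent points at E = (-44.60, 41.90) on ME and R = (-33.20, 53.30) on RV. Then |BE| = |E − B| = 61.19.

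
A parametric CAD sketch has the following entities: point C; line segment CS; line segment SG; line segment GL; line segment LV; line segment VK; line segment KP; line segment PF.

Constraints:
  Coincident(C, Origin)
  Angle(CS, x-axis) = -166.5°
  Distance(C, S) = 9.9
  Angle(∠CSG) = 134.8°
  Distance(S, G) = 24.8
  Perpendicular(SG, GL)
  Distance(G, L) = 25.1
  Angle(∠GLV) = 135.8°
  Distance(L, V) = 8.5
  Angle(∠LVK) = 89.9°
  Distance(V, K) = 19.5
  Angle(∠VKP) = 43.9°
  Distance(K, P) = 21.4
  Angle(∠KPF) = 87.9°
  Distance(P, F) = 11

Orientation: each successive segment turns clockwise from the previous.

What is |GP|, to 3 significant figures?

17.8

C is at the origin; CS runs at -166.5° with length 9.9, so S = (-9.63, -2.31). ∠CSG = 134.8° gives SG at 148° from the x-axis; with |SG| = 24.8, G = (-30.7, 10.7). SG ⟂ GL, so GL runs at 58.3°; with |GL| = 25.1, L = (-17.5, 32.1). ∠GLV = 135.8° gives LV at 14.1° from the x-axis; with |LV| = 8.5, V = (-9.29, 34.1). ∠LVK = 89.9° gives VK at -76.0° from the x-axis; with |VK| = 19.5, K = (-4.58, 15.2). ∠VKP = 43.9° gives KP at 148° from the x-axis; with |KP| = 21.4, P = (-22.7, 26.6). Then |GP| = |P − G| = 17.8.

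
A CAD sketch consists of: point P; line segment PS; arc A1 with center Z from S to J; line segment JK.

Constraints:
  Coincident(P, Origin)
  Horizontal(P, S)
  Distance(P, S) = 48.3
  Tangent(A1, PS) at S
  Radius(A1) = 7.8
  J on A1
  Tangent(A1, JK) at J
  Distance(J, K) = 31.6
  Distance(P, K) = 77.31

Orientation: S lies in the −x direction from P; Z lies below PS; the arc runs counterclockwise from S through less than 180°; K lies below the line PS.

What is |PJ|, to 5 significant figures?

55.241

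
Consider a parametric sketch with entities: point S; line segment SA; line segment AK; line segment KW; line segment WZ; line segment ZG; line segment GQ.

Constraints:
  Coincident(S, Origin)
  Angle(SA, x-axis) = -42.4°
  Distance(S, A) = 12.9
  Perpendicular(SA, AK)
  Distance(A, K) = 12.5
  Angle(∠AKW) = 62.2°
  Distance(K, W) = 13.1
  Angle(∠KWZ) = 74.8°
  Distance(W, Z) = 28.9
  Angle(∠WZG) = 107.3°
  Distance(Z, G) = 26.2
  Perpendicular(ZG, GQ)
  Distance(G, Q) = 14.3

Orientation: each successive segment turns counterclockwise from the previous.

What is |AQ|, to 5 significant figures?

27.239

S is at the origin; SA runs at -42.4° with length 12.9, so A = (9.5261, -8.6985). SA ⟂ AK, so AK runs at 47.600°; with |AK| = 12.5, K = (17.955, 0.53219). ∠AKW = 62.2° gives KW at 165.40° from the x-axis; with |KW| = 13.1, W = (5.2779, 3.8343). ∠KWZ = 74.8° gives WZ at -89.400° from the x-axis; with |WZ| = 28.9, Z = (5.5805, -25.064). ∠WZG = 107.3° gives ZG at -16.700° from the x-axis; with |ZG| = 26.2, G = (30.675, -32.593). ZG is perpendicular to GQ, so GQ runs at 73.300°; with |GQ| = 14.3, Q = (34.785, -18.896). Then |AQ| = |Q − A| = 27.239.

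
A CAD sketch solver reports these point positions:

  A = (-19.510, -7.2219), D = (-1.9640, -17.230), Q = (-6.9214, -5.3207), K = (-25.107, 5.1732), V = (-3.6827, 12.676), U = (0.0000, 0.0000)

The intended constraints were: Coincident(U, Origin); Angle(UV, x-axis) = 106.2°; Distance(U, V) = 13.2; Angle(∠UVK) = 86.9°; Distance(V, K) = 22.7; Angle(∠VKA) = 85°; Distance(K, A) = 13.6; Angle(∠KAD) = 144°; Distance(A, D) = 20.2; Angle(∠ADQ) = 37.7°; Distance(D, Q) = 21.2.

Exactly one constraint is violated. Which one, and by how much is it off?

Distance(D, Q) = 21.2 — off by 8.30.

U = (0.00, 0.00) ✓; UV at 106.2° ✓; |UV| = 13.20 ✓; ∠UVK = 86.90° ✓; |VK| = 22.70 ✓; ∠VKA = 85.00° ✓; |KA| = 13.60 ✓; ∠KAD = 144.0° ✓; |AD| = 20.20 ✓; ∠ADQ = 37.70° ✓; |DQ| = 12.90 ✗.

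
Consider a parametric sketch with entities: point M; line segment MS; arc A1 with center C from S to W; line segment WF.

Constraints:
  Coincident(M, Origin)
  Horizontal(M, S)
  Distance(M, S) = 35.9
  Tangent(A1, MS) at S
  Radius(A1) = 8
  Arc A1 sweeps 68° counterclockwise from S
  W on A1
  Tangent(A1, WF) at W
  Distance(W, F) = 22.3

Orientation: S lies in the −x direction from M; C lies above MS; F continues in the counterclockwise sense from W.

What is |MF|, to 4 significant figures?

32.63

On A1, S sits at bearing -90° from C; a 68° counterclockwise sweep puts W at bearing -22°, so W = C + 8.0·(cos -22°, sin -22°) = (-28.48, 5.003). Tangency of A1 to WF means the radius CW is perpendicular to WF, so WF runs along (−sin -22°, cos -22°); with |WF| = 22.3, F = (-20.13, 25.68). Then |MF| = |F − M| = 32.63.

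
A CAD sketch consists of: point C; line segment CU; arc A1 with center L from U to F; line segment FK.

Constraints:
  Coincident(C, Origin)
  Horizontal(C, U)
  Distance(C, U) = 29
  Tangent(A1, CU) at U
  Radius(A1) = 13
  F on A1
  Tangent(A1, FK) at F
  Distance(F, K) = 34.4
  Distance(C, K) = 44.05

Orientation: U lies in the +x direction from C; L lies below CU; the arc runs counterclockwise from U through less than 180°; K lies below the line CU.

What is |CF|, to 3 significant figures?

19.1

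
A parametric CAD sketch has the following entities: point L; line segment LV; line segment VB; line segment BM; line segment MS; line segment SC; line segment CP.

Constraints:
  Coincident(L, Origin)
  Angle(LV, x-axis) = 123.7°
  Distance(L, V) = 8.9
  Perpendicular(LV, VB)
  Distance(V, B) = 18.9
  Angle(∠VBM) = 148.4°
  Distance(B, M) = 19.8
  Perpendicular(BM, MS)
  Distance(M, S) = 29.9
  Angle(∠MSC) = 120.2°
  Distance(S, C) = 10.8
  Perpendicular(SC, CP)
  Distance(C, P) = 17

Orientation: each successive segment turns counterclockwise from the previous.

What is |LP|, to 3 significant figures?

13.7

L is at the origin; LV runs at 123.7° with length 8.9, so V = (-4.94, 7.40). The perpendicularity gives VB at right angles to LV, so VB runs at -146°; with |VB| = 18.9, B = (-20.7, -3.08). ∠VBM = 148.4° gives BM at -115° from the x-axis; with |BM| = 19.8, M = (-28.9, -21.1). BM ⟂ MS, so MS runs at -24.7°; with |MS| = 29.9, S = (-1.77, -33.6). ∠MSC = 120.2° gives SC at 35.1° from the x-axis; with |SC| = 10.8, C = (7.06, -27.4). SC ⟂ CP, so CP runs at 125°; with |CP| = 17.0, P = (-2.71, -13.4). Then |LP| = |P − L| = 13.7.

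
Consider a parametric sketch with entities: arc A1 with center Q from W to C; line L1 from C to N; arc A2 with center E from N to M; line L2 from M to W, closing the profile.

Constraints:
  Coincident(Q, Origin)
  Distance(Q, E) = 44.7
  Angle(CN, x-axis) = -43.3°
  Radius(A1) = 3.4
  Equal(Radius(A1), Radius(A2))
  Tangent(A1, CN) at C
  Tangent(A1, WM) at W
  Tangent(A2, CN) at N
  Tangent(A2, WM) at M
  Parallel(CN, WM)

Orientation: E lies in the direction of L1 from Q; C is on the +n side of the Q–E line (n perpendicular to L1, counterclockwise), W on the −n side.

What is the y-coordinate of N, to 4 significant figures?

-28.18

The slot axis is L1's direction at -43.3°, so u = (cos -43.3°, sin -43.3°) = (0.7278, -0.6858) and n = (−sin -43.3°, cos -43.3°) = (0.6858, 0.7278). Q is at the origin and E lies 44.7 along u from Q, so E = 44.7·u = (32.53, -30.66). Tangency of A1 to both parallel lines with radius 3.4 puts C and W at Q ± 3.4·n: C = (2.332, 2.474), W = (-2.332, -2.474). Equal radii place N and M the same way about E: N = E + 3.4·n = (34.86, -28.18), M = E − 3.4·n = (30.20, -33.13). So N.y = -28.18.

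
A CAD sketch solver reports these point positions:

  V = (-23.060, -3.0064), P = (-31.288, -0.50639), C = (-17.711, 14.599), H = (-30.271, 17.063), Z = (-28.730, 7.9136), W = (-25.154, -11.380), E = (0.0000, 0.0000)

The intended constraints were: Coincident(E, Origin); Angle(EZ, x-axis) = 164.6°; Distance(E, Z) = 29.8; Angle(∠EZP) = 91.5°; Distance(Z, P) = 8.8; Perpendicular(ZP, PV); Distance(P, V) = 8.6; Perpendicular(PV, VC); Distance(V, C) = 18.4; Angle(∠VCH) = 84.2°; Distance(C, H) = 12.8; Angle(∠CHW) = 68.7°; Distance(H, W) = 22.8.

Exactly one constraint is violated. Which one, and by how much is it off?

Distance(H, W) = 22.8 — off by 6.10.

E = (0.00, 0.00) ✓; EZ at 164.6° ✓; |EZ| = 29.80 ✓; ∠EZP = 91.50° ✓; |ZP| = 8.800 ✓; ∠(ZP, PV) = 90.00° ✓; |PV| = 8.599 ✓; ∠(PV, VC) = 90.00° ✓; |VC| = 18.40 ✓; ∠VCH = 84.20° ✓; |CH| = 12.80 ✓; ∠CHW = 68.70° ✓; |HW| = 28.90 ✗.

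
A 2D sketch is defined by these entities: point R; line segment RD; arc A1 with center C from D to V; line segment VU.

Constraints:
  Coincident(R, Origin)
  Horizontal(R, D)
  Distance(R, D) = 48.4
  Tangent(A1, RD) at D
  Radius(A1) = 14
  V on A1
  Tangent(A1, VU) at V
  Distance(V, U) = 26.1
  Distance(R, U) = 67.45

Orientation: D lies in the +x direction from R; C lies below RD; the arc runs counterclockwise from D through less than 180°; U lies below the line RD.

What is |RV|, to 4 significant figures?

42.87

R is at the origin; RD is horizontal with |RD| = 48.4 and D on the +x side, so D = (48.40, 0.000). The tangent condition forces CD to be normal to RD, so C = D + (0, -14) = (48.40, -14.00). Since CV ⟂ VU (tangency), |CU| = √(14.0² + 26.1²) = 29.62 regardless of where V sits on A1. So U lies on both circle(R, 67.45) and circle(C, 29.62); the below-RD intersection is U = (51.59, -43.44). V is the foot of the tangent from U: V = (36.85, -21.91).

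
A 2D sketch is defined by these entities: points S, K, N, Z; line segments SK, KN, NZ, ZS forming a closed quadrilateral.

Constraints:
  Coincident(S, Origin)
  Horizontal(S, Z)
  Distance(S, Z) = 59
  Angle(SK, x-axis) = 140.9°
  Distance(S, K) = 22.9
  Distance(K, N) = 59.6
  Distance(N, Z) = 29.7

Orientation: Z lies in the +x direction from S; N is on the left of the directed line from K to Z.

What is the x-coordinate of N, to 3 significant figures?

41.1

Checks: |KN| = 59.60 ✓; |NZ| = 29.70 ✓.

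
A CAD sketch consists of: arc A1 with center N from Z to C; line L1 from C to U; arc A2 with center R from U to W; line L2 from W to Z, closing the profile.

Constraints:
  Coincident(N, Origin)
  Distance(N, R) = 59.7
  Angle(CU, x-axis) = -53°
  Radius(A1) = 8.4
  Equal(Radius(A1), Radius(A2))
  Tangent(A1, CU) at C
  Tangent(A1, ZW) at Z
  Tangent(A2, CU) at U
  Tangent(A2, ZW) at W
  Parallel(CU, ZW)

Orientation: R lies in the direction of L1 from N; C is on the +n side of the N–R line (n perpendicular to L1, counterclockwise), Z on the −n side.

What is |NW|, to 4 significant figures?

60.29

The slot axis is L1's direction at -53.0°, so u = (cos -53.0°, sin -53.0°) = (0.6018, -0.7986) and n = (−sin -53.0°, cos -53.0°) = (0.7986, 0.6018). N is at the origin and R lies 59.7 along u from N, so R = 59.7·u = (35.93, -47.68). Tangency of A1 to both parallel lines with radius 8.4 puts C and Z at N ± 8.4·n: C = (6.709, 5.055), Z = (-6.709, -5.055). Equal radii place U and W the same way about R: U = R + 8.4·n = (42.64, -42.62), W = R − 8.4·n = (29.22, -52.73). Then |NW| = |W − N| = 60.29.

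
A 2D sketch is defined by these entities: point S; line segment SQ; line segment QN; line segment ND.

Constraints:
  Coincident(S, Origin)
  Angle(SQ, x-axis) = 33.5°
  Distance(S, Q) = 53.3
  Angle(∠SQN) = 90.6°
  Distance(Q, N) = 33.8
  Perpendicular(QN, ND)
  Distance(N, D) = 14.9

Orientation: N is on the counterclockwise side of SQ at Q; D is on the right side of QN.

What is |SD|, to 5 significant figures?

76.363

∠SQN = 90.6°, so QN runs at 33.5° + (180° − 90.6°) = 122.90° from the x-axis; with |QN| = 33.8, N = Q + 33.8·(cos 122.90°, sin 122.90°) = (26.087, 57.797). QN ⟂ ND; with |ND| = 14.9 on the right of QN, D = N + 14.9·(0.83962, 0.54317) = (38.597, 65.891). Then |SD| = |D − S| = 76.363.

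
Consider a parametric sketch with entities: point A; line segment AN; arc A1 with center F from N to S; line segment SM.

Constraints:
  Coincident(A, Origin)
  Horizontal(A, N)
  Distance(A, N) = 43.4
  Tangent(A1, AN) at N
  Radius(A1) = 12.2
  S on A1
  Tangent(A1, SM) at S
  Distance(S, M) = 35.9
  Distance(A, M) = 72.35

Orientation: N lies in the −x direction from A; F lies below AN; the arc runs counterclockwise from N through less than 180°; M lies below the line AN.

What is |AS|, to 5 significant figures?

57.061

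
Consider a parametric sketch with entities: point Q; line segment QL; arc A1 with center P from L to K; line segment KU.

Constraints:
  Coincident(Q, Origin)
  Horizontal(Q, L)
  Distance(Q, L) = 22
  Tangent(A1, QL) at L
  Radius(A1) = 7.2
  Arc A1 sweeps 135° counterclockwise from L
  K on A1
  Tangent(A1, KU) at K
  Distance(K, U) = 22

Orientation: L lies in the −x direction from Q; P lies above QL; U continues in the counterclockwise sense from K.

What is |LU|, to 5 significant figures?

29.749

On A1, L sits at bearing -90° from P; a 135° counterclockwise sweep puts K at bearing 45°, so K = P + 7.2·(cos 45°, sin 45°) = (-16.909, 12.291). The tangent condition forces PK to be normal to KU, so KU runs along (−sin 45°, cos 45°); with |KU| = 22.0, U = (-32.465, 27.848). Then |LU| = |U − L| = 29.749.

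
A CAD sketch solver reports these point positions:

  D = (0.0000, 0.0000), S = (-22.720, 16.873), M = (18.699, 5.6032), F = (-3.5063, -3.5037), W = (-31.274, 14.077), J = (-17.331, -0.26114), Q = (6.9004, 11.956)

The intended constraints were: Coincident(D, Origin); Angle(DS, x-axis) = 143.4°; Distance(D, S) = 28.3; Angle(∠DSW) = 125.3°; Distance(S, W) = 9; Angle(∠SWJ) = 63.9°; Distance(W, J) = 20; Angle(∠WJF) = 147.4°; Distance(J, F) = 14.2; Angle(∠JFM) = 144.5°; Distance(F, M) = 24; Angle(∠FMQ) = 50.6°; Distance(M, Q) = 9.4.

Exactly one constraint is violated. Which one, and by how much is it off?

Distance(M, Q) = 9.4 — off by 4.00.

D = (0.00, 0.00) ✓; DS at 143.4° ✓; |DS| = 28.30 ✓; ∠DSW = 125.3° ✓; |SW| = 8.999 ✓; ∠SWJ = 63.90° ✓; |WJ| = 20.00 ✓; ∠WJF = 147.4° ✓; |JF| = 14.20 ✓; ∠JFM = 144.5° ✓; |FM| = 24.00 ✓; ∠FMQ = 50.60° ✓; |MQ| = 13.40 ✗.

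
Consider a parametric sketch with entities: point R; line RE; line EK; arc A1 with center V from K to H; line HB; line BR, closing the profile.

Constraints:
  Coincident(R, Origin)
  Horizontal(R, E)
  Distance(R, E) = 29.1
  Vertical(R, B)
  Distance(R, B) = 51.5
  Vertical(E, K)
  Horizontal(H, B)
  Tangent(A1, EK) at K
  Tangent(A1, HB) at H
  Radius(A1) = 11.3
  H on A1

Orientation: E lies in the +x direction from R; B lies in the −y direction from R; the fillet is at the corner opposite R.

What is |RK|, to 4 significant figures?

49.63

R is at the origin; R and E share the same y with |RE| = 29.1 and E on the +x side, so E = (29.10, 0.000). R and B share the same x with |RB| = 51.5 and B on the −y side, so B = (0.000, -51.50). The virtual corner opposite R is at (29.10, -51.50). Since A1 is tangent to EK there, VK ⟂ EK and since A1 is tangent to HB there, VH ⟂ HB, with radius 11.3, so the center V sits 11.3 in from both sides at V = (17.80, -40.20). That places the tangent points at K = (29.10, -40.20) on EK and H = (17.80, -51.50) on HB. Then |RK| = |K − R| = 49.63.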